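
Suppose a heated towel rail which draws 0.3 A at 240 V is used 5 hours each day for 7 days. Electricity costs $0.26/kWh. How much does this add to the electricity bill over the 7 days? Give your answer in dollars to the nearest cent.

Power = 0.3 A × 240 V = 72 W = 0.072 kW
Runtime = 5 h/day × 7 days = 35 h
Energy = 0.072 kW × 35 h = 2.52 kWh
Cost = 2.52 kWh × $0.26/kWh = $0.66

$0.66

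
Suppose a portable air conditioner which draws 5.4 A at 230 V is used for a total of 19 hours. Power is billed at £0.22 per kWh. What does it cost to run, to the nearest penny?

£5.19

Power = 5.4 A × 230 V = 1242 W = 1.242 kW
Energy = 1.242 kW × 19 h = 23.598 kWh
Cost = 23.598 kWh × £0.22/kWh = £5.19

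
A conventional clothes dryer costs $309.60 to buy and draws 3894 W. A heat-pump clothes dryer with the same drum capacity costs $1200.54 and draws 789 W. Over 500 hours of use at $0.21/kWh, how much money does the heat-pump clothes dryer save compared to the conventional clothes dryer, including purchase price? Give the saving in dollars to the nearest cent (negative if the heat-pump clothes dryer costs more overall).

conventional clothes dryer: $309.60 + (3894/1000) kW × 500 h × $0.21 = $309.60 + $408.87 = $718.47
heat-pump clothes dryer: $1200.54 + (789/1000) kW × 500 h × $0.21 = $1200.54 + $82.845 = $1283.385
Saving = $718.47 − $1283.385 = −$564.915 → -$564.92

-$564.92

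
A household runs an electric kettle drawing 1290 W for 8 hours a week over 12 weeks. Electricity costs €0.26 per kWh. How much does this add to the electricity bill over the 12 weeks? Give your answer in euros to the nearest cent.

€32.20

Runtime = 8 h/week × 12 weeks = 96 h
Energy = 1.29 kW × 96 h = 123.84 kWh
Cost = 123.84 kWh × €0.26/kWh = €32.20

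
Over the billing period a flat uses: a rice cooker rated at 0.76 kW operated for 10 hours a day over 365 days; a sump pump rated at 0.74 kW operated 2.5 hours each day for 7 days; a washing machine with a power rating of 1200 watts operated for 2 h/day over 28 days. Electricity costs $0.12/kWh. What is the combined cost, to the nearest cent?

rice cooker: Runtime = 10 h/day × 365 days = 3650 h
rice cooker: 0.76 kW × 3650 h = 2774 kWh
sump pump: Runtime = 2.5 h/day × 7 days = 17.5 h
sump pump: 0.74 kW × 17.5 h = 12.95 kWh
washing machine: Runtime = 2 h/day × 28 days = 56 h
washing machine: 1.2 kW × 56 h = 67.2 kWh
Total energy = 2854.15 kWh
Cost = 2854.15 × $0.12 = $342.50

$342.50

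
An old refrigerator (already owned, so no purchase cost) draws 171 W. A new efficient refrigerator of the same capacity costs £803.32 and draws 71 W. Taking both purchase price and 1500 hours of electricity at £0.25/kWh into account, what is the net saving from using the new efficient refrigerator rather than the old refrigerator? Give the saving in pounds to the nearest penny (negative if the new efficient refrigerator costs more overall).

-£765.82

old refrigerator: £0.00 + (171/1000) kW × 1500 h × £0.25 = £0.00 + £64.125 = £64.125
new efficient refrigerator: £803.32 + (71/1000) kW × 1500 h × £0.25 = £803.32 + £26.625 = £829.945
Saving = £64.125 − £829.945 = −£765.82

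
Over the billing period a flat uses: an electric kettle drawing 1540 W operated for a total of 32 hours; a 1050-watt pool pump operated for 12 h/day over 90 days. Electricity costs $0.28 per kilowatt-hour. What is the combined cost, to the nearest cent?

electric kettle: 1.54 kW × 32 h = 49.28 kWh
pool pump: Runtime = 12 h/day × 90 days = 1080 h
pool pump: 1.05 kW × 1080 h = 1134 kWh
Total energy = 1183.28 kWh
Cost = 1183.28 × $0.28 = $331.32

$331.32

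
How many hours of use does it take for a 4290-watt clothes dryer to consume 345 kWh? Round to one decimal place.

80.4 h

Hours = 345 kWh ÷ 4.29 kW = 80.4 h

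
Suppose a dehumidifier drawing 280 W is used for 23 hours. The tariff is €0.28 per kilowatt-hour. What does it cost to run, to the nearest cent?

€1.80

Energy = 0.28 kW × 23 h = 6.44 kWh
Cost = 6.44 kWh × €0.28/kWh = €1.80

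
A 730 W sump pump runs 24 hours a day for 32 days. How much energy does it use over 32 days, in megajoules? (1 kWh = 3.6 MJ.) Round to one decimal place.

Runtime = 24 h × 32 = 768 h
Energy = 0.73 kW × 768 h = 560.64 kWh
= 560.64 × 3.6 MJ = 2018.3 MJ

2018.3 MJ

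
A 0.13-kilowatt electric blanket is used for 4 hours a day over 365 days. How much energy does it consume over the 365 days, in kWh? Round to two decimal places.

189.80 kWh

Runtime = 4 h/day × 365 days = 1460 h
Energy = 0.13 kW × 1460 h = 189.8 kWh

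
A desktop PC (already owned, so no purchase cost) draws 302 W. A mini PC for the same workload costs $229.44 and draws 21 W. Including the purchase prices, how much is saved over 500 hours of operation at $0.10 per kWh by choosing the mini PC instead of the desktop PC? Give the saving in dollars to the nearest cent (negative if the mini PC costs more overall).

-$215.39

desktop PC: $0.00 + (302/1000) kW × 500 h × $0.10 = $0.00 + $15.1 = $15.1
mini PC: $229.44 + (21/1000) kW × 500 h × $0.10 = $229.44 + $1.05 = $230.49
Saving = $15.1 − $230.49 = −$215.39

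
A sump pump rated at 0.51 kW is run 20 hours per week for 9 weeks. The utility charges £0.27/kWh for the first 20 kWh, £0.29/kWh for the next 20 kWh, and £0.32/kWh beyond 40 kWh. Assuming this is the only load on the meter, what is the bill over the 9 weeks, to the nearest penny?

£27.78

Runtime = 20 h/week × 9 weeks = 180 h
Energy = 0.51 kW × 180 h = 91.8 kWh
Tier 1 (0–20 kWh): 20 × £0.27 = £5.4
Tier 2 (20–40 kWh): 20 × £0.29 = £5.8
Above 40 kWh: 51.8 × £0.32 = £16.576
Bill = £27.78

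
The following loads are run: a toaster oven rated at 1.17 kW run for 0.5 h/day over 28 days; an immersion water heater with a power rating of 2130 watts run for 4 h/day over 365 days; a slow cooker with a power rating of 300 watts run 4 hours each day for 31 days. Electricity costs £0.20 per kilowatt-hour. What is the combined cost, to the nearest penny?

toaster oven: Runtime = 0.5 h/day × 28 days = 14 h
toaster oven: 1.17 kW × 14 h = 16.38 kWh
immersion water heater: Runtime = 4 h/day × 365 days = 1460 h
immersion water heater: 2.13 kW × 1460 h = 3109.8 kWh
slow cooker: Runtime = 4 h/day × 31 days = 124 h
slow cooker: 0.3 kW × 124 h = 37.2 kWh
Total energy = 3163.38 kWh
Cost = 3163.38 × £0.20 = £632.68

£632.68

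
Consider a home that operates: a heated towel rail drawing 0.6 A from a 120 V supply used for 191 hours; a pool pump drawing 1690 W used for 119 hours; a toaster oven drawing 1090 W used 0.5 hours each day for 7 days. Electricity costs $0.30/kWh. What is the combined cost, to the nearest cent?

$65.60

heated towel rail: Power = 0.6 A × 120 V = 72 W = 0.072 kW
heated towel rail: 0.072 kW × 191 h = 13.752 kWh
pool pump: 1.69 kW × 119 h = 201.11 kWh
toaster oven: Runtime = 0.5 h/day × 7 days = 3.5 h
toaster oven: 1.09 kW × 3.5 h = 3.815 kWh
Total energy = 218.677 kWh
Cost = 218.677 × $0.30 = $65.60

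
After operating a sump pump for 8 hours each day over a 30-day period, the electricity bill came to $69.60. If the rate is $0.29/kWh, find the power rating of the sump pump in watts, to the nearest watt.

Energy = $69.60 ÷ $0.29/kWh = 240 kWh
Runtime = 8 h/day × 30 days = 240 h
Power = 240 kWh ÷ 240 h = 1 kW = 1000 W

1000 W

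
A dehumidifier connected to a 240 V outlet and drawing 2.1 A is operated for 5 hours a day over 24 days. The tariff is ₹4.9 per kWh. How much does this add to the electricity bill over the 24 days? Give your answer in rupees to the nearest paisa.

Power = 2.1 A × 240 V = 504 W = 0.504 kW
Runtime = 5 h/day × 24 days = 120 h
Energy = 0.504 kW × 120 h = 60.48 kWh
Cost = 60.48 kWh × ₹4.9/kWh = ₹296.35

₹296.35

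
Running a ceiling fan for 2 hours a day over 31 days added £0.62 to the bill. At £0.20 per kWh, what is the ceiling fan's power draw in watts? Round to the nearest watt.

50 W

Energy = £0.62 ÷ £0.20/kWh = 3.1 kWh
Runtime = 2 h/day × 31 days = 62 h
Power = 3.1 kWh ÷ 62 h = 0.05 kW = 50 W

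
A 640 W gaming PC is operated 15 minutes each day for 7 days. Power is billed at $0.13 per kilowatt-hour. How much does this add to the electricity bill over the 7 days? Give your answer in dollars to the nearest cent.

Runtime = 15 min × 7 = 105 min = 1.75 h
Energy = 0.64 kW × 1.75 h = 1.12 kWh
Cost = 1.12 kWh × $0.13/kWh = $0.15

$0.15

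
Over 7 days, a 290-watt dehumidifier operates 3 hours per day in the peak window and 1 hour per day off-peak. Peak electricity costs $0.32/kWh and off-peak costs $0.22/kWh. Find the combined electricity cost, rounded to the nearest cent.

Peak energy = 0.29 kW × 3 h × 7 = 6.09 kWh
Off-peak energy = 0.29 kW × 1 h × 7 = 2.03 kWh
Cost = 6.09 × $0.32 + 2.03 × $0.22 = $1.9488 + $0.4466 = $2.40

$2.40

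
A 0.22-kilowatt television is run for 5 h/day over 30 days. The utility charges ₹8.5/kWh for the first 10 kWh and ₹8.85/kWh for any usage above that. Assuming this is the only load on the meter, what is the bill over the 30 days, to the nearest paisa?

Runtime = 5 h/day × 30 days = 150 h
Energy = 0.22 kW × 150 h = 33 kWh
Tier 1 (0–10 kWh): 10 × ₹8.5 = ₹85
Above 10 kWh: 23 × ₹8.85 = ₹203.55
Bill = ₹288.55

₹288.55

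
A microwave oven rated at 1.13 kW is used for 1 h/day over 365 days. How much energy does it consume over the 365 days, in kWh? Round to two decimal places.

Runtime = 1 h/day × 365 days = 365 h
Energy = 1.13 kW × 365 h = 412.45 kWh

412.45 kWh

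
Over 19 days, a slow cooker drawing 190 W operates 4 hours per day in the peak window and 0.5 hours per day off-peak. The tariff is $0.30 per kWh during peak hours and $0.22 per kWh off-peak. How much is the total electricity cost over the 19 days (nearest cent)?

Peak energy = 0.19 kW × 4 h × 19 = 14.44 kWh
Off-peak energy = 0.19 kW × 0.5 h × 19 = 1.805 kWh
Cost = 14.44 × $0.30 + 1.805 × $0.22 = $4.332 + $0.3971 = $4.73

$4.73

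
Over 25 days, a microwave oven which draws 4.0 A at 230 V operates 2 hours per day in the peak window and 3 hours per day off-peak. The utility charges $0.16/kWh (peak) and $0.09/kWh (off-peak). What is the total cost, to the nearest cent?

$13.57

Power = 4.0 A × 230 V = 920 W = 0.92 kW
Peak energy = 0.92 kW × 2 h × 25 = 46 kWh
Off-peak energy = 0.92 kW × 3 h × 25 = 69 kWh
Cost = 46 × $0.16 + 69 × $0.09 = $7.36 + $6.21 = $13.57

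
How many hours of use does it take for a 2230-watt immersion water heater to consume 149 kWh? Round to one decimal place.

66.8 h

Hours = 149 kWh ÷ 2.23 kW = 66.8 h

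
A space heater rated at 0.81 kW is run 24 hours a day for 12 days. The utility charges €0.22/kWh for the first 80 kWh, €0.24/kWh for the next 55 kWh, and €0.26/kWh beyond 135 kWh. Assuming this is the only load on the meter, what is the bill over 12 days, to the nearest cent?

€56.35

Runtime = 24 h × 12 = 288 h
Energy = 0.81 kW × 288 h = 233.28 kWh
Tier 1 (0–80 kWh): 80 × €0.22 = €17.6
Tier 2 (80–135 kWh): 55 × €0.24 = €13.2
Above 135 kWh: 98.28 × €0.26 = €25.5528
Bill = €56.35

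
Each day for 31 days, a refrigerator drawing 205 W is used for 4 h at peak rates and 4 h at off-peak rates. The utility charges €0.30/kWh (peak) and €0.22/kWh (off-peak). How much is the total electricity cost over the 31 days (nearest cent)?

Peak energy = 0.205 kW × 4 h × 31 = 25.42 kWh
Off-peak energy = 0.205 kW × 4 h × 31 = 25.42 kWh
Cost = 25.42 × €0.30 + 25.42 × €0.22 = €7.626 + €5.5924 = €13.22

€13.22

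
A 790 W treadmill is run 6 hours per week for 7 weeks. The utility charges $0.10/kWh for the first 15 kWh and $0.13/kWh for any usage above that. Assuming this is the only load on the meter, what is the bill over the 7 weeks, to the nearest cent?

$3.86

Runtime = 6 h/week × 7 weeks = 42 h
Energy = 0.79 kW × 42 h = 33.18 kWh
Tier 1 (0–15 kWh): 15 × $0.10 = $1.5
Above 15 kWh: 18.18 × $0.13 = $2.3634
Bill = $3.86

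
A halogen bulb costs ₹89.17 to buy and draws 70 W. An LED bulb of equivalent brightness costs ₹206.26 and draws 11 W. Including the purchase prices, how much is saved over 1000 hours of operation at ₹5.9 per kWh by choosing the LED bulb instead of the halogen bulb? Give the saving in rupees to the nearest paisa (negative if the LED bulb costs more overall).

₹231.01

halogen bulb: ₹89.17 + (70/1000) kW × 1000 h × ₹5.9 = ₹89.17 + ₹413 = ₹502.17
LED bulb: ₹206.26 + (11/1000) kW × 1000 h × ₹5.9 = ₹206.26 + ₹64.9 = ₹271.16
Saving = ₹502.17 − ₹271.16 = ₹231.01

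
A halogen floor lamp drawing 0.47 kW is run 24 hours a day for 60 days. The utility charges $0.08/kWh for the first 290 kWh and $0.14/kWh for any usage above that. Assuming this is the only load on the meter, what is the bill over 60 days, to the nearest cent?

$77.35

Runtime = 24 h × 60 = 1440 h
Energy = 0.47 kW × 1440 h = 676.8 kWh
Tier 1 (0–290 kWh): 290 × $0.08 = $23.2
Above 290 kWh: 386.8 × $0.14 = $54.152
Bill = $77.35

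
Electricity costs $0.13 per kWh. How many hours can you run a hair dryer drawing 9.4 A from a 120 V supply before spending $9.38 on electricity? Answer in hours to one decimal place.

64.0 h

Power = 9.4 A × 120 V = 1128 W = 1.128 kW
Energy available = $9.38 ÷ $0.13/kWh = 72.1538 kWh
Hours = 72.1538 kWh ÷ 1.128 kW = 64.0 h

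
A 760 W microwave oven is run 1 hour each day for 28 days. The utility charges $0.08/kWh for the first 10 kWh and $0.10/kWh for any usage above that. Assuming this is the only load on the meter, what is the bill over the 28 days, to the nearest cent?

$1.93

Runtime = 1 h/day × 28 days = 28 h
Energy = 0.76 kW × 28 h = 21.28 kWh
Tier 1 (0–10 kWh): 10 × $0.08 = $0.8
Above 10 kWh: 11.28 × $0.10 = $1.128
Bill = $1.93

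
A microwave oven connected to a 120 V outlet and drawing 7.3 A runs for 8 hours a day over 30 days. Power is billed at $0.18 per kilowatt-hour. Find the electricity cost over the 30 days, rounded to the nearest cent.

Power = 7.3 A × 120 V = 876 W = 0.876 kW
Runtime = 8 h/day × 30 days = 240 h
Energy = 0.876 kW × 240 h = 210.24 kWh
Cost = 210.24 kWh × $0.18/kWh = $37.84

$37.84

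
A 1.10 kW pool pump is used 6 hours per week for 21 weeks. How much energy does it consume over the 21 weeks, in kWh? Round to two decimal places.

Runtime = 6 h/week × 21 weeks = 126 h
Energy = 1.1 kW × 126 h = 138.6 kWh

138.60 kWh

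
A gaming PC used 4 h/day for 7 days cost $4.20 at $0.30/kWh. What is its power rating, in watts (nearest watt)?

Energy = $4.20 ÷ $0.30/kWh = 14 kWh
Runtime = 4 h/day × 7 days = 28 h
Power = 14 kWh ÷ 28 h = 0.5 kW = 500 W

500 W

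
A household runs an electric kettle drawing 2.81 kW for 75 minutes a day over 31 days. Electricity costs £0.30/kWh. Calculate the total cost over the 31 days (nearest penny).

Runtime = 75 min × 31 = 2325 min = 38.75 h
Energy = 2.81 kW × 38.75 h = 108.8875 kWh
Cost = 108.8875 kWh × £0.30/kWh = £32.67

£32.67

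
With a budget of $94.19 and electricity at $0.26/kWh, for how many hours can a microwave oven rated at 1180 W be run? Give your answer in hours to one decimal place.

Energy available = $94.19 ÷ $0.26/kWh = 362.2692 kWh
Hours = 362.2692 kWh ÷ 1.18 kW = 307.0 h

307.0 h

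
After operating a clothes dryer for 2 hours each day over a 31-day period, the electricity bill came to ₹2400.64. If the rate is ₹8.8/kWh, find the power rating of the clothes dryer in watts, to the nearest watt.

Energy = ₹2400.64 ÷ ₹8.8/kWh = 272.8 kWh
Runtime = 2 h/day × 31 days = 62 h
Power = 272.8 kWh ÷ 62 h = 4.4 kW = 4400 W

4400 W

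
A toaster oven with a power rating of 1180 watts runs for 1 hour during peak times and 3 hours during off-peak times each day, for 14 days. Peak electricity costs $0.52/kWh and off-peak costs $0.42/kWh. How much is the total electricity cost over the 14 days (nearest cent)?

$29.41

Peak energy = 1.18 kW × 1 h × 14 = 16.52 kWh
Off-peak energy = 1.18 kW × 3 h × 14 = 49.56 kWh
Cost = 16.52 × $0.52 + 49.56 × $0.42 = $8.5904 + $20.8152 = $29.41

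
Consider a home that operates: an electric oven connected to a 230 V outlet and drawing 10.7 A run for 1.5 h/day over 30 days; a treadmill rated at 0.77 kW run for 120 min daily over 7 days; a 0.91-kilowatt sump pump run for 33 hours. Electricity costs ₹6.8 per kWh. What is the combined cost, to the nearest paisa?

₹1030.57

electric oven: Power = 10.7 A × 230 V = 2461 W = 2.461 kW
electric oven: Runtime = 1.5 h/day × 30 days = 45 h
electric oven: 2.461 kW × 45 h = 110.745 kWh
treadmill: Runtime = 120 min × 7 = 840 min = 14 h
treadmill: 0.77 kW × 14 h = 10.78 kWh
sump pump: 0.91 kW × 33 h = 30.03 kWh
Total energy = 151.555 kWh
Cost = 151.555 × ₹6.8 = ₹1030.57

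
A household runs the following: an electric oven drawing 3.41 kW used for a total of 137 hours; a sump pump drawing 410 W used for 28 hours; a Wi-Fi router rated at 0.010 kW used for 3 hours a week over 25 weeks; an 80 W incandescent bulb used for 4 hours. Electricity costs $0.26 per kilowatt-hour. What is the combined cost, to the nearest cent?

$124.73

electric oven: 3.41 kW × 137 h = 467.17 kWh
sump pump: 0.41 kW × 28 h = 11.48 kWh
Wi-Fi router: Runtime = 3 h/week × 25 weeks = 75 h
Wi-Fi router: 0.01 kW × 75 h = 0.75 kWh
incandescent bulb: 0.08 kW × 4 h = 0.32 kWh
Total energy = 479.72 kWh
Cost = 479.72 × $0.26 = $124.73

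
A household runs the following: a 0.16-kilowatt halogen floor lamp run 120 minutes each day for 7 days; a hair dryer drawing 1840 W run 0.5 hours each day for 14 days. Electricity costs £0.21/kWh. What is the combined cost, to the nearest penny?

£3.18

halogen floor lamp: Runtime = 120 min × 7 = 840 min = 14 h
halogen floor lamp: 0.16 kW × 14 h = 2.24 kWh
hair dryer: Runtime = 0.5 h/day × 14 days = 7 h
hair dryer: 1.84 kW × 7 h = 12.88 kWh
Total energy = 15.12 kWh
Cost = 15.12 × £0.21 = £3.18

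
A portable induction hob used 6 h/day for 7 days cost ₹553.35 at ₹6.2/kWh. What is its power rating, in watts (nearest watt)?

Energy = ₹553.35 ÷ ₹6.2/kWh = 89.25 kWh
Runtime = 6 h/day × 7 days = 42 h
Power = 89.25 kWh ÷ 42 h = 2.125 kW = 2125 W

2125 W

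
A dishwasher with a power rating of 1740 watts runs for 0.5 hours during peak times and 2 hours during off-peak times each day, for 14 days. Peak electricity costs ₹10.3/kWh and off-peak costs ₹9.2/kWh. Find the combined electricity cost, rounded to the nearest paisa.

₹573.68

Peak energy = 1.74 kW × 0.5 h × 14 = 12.18 kWh
Off-peak energy = 1.74 kW × 2 h × 14 = 48.72 kWh
Cost = 12.18 × ₹10.3 + 48.72 × ₹9.2 = ₹125.454 + ₹448.224 = ₹573.68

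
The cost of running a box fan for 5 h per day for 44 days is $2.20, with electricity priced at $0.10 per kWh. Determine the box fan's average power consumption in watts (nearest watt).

Energy = $2.20 ÷ $0.10/kWh = 22 kWh
Runtime = 5 h/day × 44 days = 220 h
Power = 22 kWh ÷ 220 h = 0.1 kW = 100 W

100 W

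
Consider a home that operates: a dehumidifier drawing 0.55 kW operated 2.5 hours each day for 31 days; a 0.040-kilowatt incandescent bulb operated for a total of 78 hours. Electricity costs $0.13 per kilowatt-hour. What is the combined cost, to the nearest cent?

dehumidifier: Runtime = 2.5 h/day × 31 days = 77.5 h
dehumidifier: 0.55 kW × 77.5 h = 42.625 kWh
incandescent bulb: 0.04 kW × 78 h = 3.12 kWh
Total energy = 45.745 kWh
Cost = 45.745 × $0.13 = $5.95

$5.95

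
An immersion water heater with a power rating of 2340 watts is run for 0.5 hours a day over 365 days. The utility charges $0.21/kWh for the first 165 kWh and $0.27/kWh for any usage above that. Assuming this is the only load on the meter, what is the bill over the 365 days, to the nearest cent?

Runtime = 0.5 h/day × 365 days = 182.5 h
Energy = 2.34 kW × 182.5 h = 427.05 kWh
Tier 1 (0–165 kWh): 165 × $0.21 = $34.65
Above 165 kWh: 262.05 × $0.27 = $70.7535
Bill = $105.40

$105.40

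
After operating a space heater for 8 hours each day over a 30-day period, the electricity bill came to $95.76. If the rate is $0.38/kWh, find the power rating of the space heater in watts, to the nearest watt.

1050 W

Energy = $95.76 ÷ $0.38/kWh = 252 kWh
Runtime = 8 h/day × 30 days = 240 h
Power = 252 kWh ÷ 240 h = 1.05 kW = 1050 W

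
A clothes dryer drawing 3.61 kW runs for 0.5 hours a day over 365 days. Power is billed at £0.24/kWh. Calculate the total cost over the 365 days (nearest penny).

£158.12

Runtime = 0.5 h/day × 365 days = 182.5 h
Energy = 3.61 kW × 182.5 h = 658.825 kWh
Cost = 658.825 kWh × £0.24/kWh = £158.12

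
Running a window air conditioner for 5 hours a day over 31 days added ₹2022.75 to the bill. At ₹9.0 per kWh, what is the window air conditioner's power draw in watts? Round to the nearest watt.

1450 W

Energy = ₹2022.75 ÷ ₹9.0/kWh = 224.75 kWh
Runtime = 5 h/day × 31 days = 155 h
Power = 224.75 kWh ÷ 155 h = 1.45 kW = 1450 W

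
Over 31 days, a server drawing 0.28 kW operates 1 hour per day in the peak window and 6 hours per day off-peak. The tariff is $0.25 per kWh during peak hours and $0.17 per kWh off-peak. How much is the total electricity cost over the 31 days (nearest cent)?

Peak energy = 0.28 kW × 1 h × 31 = 8.68 kWh
Off-peak energy = 0.28 kW × 6 h × 31 = 52.08 kWh
Cost = 8.68 × $0.25 + 52.08 × $0.17 = $2.17 + $8.8536 = $11.02

$11.02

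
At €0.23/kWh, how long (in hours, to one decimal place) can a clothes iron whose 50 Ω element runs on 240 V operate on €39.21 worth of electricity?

Power = V²/R = 240²/50 = 1152 W = 1.152 kW
Energy available = €39.21 ÷ €0.23/kWh = 170.4783 kWh
Hours = 170.4783 kWh ÷ 1.152 kW = 148.0 h

148.0 h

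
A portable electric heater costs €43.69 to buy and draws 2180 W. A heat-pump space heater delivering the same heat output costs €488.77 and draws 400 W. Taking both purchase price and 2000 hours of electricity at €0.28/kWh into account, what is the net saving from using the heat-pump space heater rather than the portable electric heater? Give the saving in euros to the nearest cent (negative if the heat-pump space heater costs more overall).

portable electric heater: €43.69 + (2180/1000) kW × 2000 h × €0.28 = €43.69 + €1220.8 = €1264.49
heat-pump space heater: €488.77 + (400/1000) kW × 2000 h × €0.28 = €488.77 + €224 = €712.77
Saving = €1264.49 − €712.77 = €551.72

€551.72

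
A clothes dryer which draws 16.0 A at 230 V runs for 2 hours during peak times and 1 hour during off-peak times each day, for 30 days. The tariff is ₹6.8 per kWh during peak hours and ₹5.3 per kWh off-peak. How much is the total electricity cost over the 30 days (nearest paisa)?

Power = 16.0 A × 230 V = 3680 W = 3.68 kW
Peak energy = 3.68 kW × 2 h × 30 = 220.8 kWh
Off-peak energy = 3.68 kW × 1 h × 30 = 110.4 kWh
Cost = 220.8 × ₹6.8 + 110.4 × ₹5.3 = ₹1501.44 + ₹585.12 = ₹2086.56

₹2086.56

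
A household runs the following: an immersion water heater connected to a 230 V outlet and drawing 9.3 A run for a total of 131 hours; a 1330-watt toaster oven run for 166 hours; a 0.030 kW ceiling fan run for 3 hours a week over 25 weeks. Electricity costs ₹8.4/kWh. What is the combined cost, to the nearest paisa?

₹4227.21

immersion water heater: Power = 9.3 A × 230 V = 2139 W = 2.139 kW
immersion water heater: 2.139 kW × 131 h = 280.209 kWh
toaster oven: 1.33 kW × 166 h = 220.78 kWh
ceiling fan: Runtime = 3 h/week × 25 weeks = 75 h
ceiling fan: 0.03 kW × 75 h = 2.25 kWh
Total energy = 503.239 kWh
Cost = 503.239 × ₹8.4 = ₹4227.21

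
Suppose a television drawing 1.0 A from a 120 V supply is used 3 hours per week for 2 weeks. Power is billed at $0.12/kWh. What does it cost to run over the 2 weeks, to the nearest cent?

$0.09

Power = 1.0 A × 120 V = 120 W = 0.12 kW
Runtime = 3 h/week × 2 weeks = 6 h
Energy = 0.12 kW × 6 h = 0.72 kWh
Cost = 0.72 kWh × $0.12/kWh = $0.09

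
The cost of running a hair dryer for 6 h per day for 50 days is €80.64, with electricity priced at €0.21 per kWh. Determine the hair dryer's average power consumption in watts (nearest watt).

Energy = €80.64 ÷ €0.21/kWh = 384 kWh
Runtime = 6 h/day × 50 days = 300 h
Power = 384 kWh ÷ 300 h = 1.28 kW = 1280 W

1280 W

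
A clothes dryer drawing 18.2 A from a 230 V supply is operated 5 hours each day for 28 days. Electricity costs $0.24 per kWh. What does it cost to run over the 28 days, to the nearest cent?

$140.65

Power = 18.2 A × 230 V = 4186 W = 4.186 kW
Runtime = 5 h/day × 28 days = 140 h
Energy = 4.186 kW × 140 h = 586.04 kWh
Cost = 586.04 kWh × $0.24/kWh = $140.65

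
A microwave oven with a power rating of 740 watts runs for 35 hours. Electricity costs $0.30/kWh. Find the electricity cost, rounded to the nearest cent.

$7.77

Energy = 0.74 kW × 35 h = 25.9 kWh
Cost = 25.9 kWh × $0.30/kWh = $7.77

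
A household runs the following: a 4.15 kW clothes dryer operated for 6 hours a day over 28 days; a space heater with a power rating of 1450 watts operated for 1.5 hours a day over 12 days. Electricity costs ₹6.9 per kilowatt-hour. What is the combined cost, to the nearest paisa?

₹4990.77

clothes dryer: Runtime = 6 h/day × 28 days = 168 h
clothes dryer: 4.15 kW × 168 h = 697.2 kWh
space heater: Runtime = 1.5 h/day × 12 days = 18 h
space heater: 1.45 kW × 18 h = 26.1 kWh
Total energy = 723.3 kWh
Cost = 723.3 × ₹6.9 = ₹4990.77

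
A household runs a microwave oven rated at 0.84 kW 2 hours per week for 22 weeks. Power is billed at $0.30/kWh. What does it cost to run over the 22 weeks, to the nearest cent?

$11.09

Runtime = 2 h/week × 22 weeks = 44 h
Energy = 0.84 kW × 44 h = 36.96 kWh
Cost = 36.96 kWh × $0.30/kWh = $11.09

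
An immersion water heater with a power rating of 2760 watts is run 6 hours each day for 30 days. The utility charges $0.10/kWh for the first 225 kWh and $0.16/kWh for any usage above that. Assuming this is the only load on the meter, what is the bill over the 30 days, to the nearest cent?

$65.99

Runtime = 6 h/day × 30 days = 180 h
Energy = 2.76 kW × 180 h = 496.8 kWh
Tier 1 (0–225 kWh): 225 × $0.10 = $22.5
Above 225 kWh: 271.8 × $0.16 = $43.488
Bill = $65.99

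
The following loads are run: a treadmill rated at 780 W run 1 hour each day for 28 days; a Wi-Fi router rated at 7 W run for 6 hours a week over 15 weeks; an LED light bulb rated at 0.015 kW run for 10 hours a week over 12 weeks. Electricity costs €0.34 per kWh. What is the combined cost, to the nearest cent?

€8.25

treadmill: Runtime = 1 h/day × 28 days = 28 h
treadmill: 0.78 kW × 28 h = 21.84 kWh
Wi-Fi router: Runtime = 6 h/week × 15 weeks = 90 h
Wi-Fi router: 0.007 kW × 90 h = 0.63 kWh
LED light bulb: Runtime = 10 h/week × 12 weeks = 120 h
LED light bulb: 0.015 kW × 120 h = 1.8 kWh
Total energy = 24.27 kWh
Cost = 24.27 × €0.34 = €8.25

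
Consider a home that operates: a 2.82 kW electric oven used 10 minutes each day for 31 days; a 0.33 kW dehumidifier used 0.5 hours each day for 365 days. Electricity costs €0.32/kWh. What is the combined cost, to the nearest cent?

electric oven: Runtime = 10 min × 31 = 310 min = 5.166666… h
electric oven: 2.82 kW × 5.166666… h = 14.57 kWh
dehumidifier: Runtime = 0.5 h/day × 365 days = 182.5 h
dehumidifier: 0.33 kW × 182.5 h = 60.225 kWh
Total energy = 74.795 kWh
Cost = 74.795 × €0.32 = €23.93

€23.93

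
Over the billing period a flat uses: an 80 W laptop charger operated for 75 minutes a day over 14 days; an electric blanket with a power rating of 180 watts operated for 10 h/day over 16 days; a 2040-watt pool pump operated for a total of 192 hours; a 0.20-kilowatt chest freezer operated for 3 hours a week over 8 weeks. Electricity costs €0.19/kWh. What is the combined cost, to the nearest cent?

laptop charger: Runtime = 75 min × 14 = 1050 min = 17.5 h
laptop charger: 0.08 kW × 17.5 h = 1.4 kWh
electric blanket: Runtime = 10 h/day × 16 days = 160 h
electric blanket: 0.18 kW × 160 h = 28.8 kWh
pool pump: 2.04 kW × 192 h = 391.68 kWh
chest freezer: Runtime = 3 h/week × 8 weeks = 24 h
chest freezer: 0.2 kW × 24 h = 4.8 kWh
Total energy = 426.68 kWh
Cost = 426.68 × €0.19 = €81.07

€81.07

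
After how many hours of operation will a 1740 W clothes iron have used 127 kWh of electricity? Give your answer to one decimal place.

73.0 h

Hours = 127 kWh ÷ 1.74 kW = 73.0 h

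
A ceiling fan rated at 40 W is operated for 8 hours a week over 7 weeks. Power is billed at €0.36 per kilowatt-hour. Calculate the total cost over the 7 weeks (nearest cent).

Runtime = 8 h/week × 7 weeks = 56 h
Energy = 0.04 kW × 56 h = 2.24 kWh
Cost = 2.24 kWh × €0.36/kWh = €0.81

€0.81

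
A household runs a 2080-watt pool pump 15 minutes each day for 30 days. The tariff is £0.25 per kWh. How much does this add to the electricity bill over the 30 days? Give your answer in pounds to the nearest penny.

£3.90

Runtime = 15 min × 30 = 450 min = 7.5 h
Energy = 2.08 kW × 7.5 h = 15.6 kWh
Cost = 15.6 kWh × £0.25/kWh = £3.90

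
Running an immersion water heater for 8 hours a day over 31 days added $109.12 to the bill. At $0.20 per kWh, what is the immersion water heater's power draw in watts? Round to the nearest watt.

2200 W

Energy = $109.12 ÷ $0.20/kWh = 545.6 kWh
Runtime = 8 h/day × 31 days = 248 h
Power = 545.6 kWh ÷ 248 h = 2.2 kW = 2200 W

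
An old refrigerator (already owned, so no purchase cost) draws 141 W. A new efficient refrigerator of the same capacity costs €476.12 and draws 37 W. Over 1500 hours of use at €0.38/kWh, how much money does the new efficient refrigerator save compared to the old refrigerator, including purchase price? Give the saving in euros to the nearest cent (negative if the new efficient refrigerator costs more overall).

-€416.84

old refrigerator: €0.00 + (141/1000) kW × 1500 h × €0.38 = €0.00 + €80.37 = €80.37
new efficient refrigerator: €476.12 + (37/1000) kW × 1500 h × €0.38 = €476.12 + €21.09 = €497.21
Saving = €80.37 − €497.21 = −€416.84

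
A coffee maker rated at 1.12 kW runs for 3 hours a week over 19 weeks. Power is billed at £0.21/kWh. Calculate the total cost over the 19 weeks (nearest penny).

Runtime = 3 h/week × 19 weeks = 57 h
Energy = 1.12 kW × 57 h = 63.84 kWh
Cost = 63.84 kWh × £0.21/kWh = £13.41

£13.41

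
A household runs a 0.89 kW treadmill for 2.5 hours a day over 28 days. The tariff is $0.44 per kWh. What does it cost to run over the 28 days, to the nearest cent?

$27.41

Runtime = 2.5 h/day × 28 days = 70 h
Energy = 0.89 kW × 70 h = 62.3 kWh
Cost = 62.3 kWh × $0.44/kWh = $27.41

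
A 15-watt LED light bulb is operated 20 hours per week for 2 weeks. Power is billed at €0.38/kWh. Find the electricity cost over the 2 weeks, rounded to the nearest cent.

€0.23

Runtime = 20 h/week × 2 weeks = 40 h
Energy = 0.015 kW × 40 h = 0.6 kWh
Cost = 0.6 kWh × €0.38/kWh = €0.23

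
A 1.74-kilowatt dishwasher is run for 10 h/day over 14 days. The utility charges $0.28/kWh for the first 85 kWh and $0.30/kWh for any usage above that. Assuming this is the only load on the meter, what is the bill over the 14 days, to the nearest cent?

Runtime = 10 h/day × 14 days = 140 h
Energy = 1.74 kW × 140 h = 243.6 kWh
Tier 1 (0–85 kWh): 85 × $0.28 = $23.8
Above 85 kWh: 158.6 × $0.30 = $47.58
Bill = $71.38

$71.38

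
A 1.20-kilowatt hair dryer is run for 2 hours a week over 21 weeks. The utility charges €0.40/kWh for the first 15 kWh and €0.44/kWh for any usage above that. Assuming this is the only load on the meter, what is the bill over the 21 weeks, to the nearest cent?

€21.58

Runtime = 2 h/week × 21 weeks = 42 h
Energy = 1.2 kW × 42 h = 50.4 kWh
Tier 1 (0–15 kWh): 15 × €0.40 = €6
Above 15 kWh: 35.4 × €0.44 = €15.576
Bill = €21.58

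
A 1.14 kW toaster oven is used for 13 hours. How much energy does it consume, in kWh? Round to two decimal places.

14.82 kWh

Energy = 1.14 kW × 13 h = 14.82 kWh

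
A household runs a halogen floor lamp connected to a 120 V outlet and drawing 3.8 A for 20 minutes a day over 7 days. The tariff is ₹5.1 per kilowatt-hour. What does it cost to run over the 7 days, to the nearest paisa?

₹5.43

Power = 3.8 A × 120 V = 456 W = 0.456 kW
Runtime = 20 min × 7 = 140 min = 2.333333… h
Energy = 0.456 kW × 2.333333… h = 1.064 kWh
Cost = 1.064 kWh × ₹5.1/kWh = ₹5.43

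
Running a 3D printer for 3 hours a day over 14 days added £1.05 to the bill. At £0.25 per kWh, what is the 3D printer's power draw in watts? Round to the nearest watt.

Energy = £1.05 ÷ £0.25/kWh = 4.2 kWh
Runtime = 3 h/day × 14 days = 42 h
Power = 4.2 kWh ÷ 42 h = 0.1 kW = 100 W

100 W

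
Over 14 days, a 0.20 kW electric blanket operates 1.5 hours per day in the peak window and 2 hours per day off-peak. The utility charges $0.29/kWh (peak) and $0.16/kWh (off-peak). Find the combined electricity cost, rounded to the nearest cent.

$2.11

Peak energy = 0.2 kW × 1.5 h × 14 = 4.2 kWh
Off-peak energy = 0.2 kW × 2 h × 14 = 5.6 kWh
Cost = 4.2 × $0.29 + 5.6 × $0.16 = $1.218 + $0.896 = $2.11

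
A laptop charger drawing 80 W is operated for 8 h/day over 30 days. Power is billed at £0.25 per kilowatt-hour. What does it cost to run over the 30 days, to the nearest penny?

£4.80

Runtime = 8 h/day × 30 days = 240 h
Energy = 0.08 kW × 240 h = 19.2 kWh
Cost = 19.2 kWh × £0.25/kWh = £4.80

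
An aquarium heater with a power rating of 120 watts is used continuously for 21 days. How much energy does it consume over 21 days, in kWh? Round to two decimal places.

Runtime = 24 h × 21 = 504 h
Energy = 0.12 kW × 504 h = 60.48 kWh

60.48 kWh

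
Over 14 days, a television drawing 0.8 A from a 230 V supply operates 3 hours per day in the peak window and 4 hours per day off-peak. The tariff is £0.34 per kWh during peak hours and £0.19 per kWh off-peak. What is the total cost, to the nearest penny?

Power = 0.8 A × 230 V = 184 W = 0.184 kW
Peak energy = 0.184 kW × 3 h × 14 = 7.728 kWh
Off-peak energy = 0.184 kW × 4 h × 14 = 10.304 kWh
Cost = 7.728 × £0.34 + 10.304 × £0.19 = £2.62752 + £1.95776 = £4.59

£4.59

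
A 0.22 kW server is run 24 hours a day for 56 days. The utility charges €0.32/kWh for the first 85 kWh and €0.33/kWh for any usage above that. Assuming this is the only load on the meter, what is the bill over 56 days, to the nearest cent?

€96.72

Runtime = 24 h × 56 = 1344 h
Energy = 0.22 kW × 1344 h = 295.68 kWh
Tier 1 (0–85 kWh): 85 × €0.32 = €27.2
Above 85 kWh: 210.68 × €0.33 = €69.5244
Bill = €96.72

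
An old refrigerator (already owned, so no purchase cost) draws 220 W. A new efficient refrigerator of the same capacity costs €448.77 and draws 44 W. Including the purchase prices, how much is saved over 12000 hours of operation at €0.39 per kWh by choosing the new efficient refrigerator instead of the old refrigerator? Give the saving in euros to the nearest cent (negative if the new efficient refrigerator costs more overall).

€374.91

old refrigerator: €0.00 + (220/1000) kW × 12000 h × €0.39 = €0.00 + €1029.6 = €1029.6
new efficient refrigerator: €448.77 + (44/1000) kW × 12000 h × €0.39 = €448.77 + €205.92 = €654.69
Saving = €1029.6 − €654.69 = €374.91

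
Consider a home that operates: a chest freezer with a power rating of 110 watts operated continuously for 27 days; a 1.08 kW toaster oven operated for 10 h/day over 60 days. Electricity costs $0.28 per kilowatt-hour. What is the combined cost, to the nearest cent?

chest freezer: Runtime = 24 h × 27 = 648 h
chest freezer: 0.11 kW × 648 h = 71.28 kWh
toaster oven: Runtime = 10 h/day × 60 days = 600 h
toaster oven: 1.08 kW × 600 h = 648 kWh
Total energy = 719.28 kWh
Cost = 719.28 × $0.28 = $201.40

$201.40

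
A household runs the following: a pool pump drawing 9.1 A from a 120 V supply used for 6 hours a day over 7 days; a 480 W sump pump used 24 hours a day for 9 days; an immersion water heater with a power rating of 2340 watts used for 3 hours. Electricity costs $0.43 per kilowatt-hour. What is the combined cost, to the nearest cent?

pool pump: Power = 9.1 A × 120 V = 1092 W = 1.092 kW
pool pump: Runtime = 6 h/day × 7 days = 42 h
pool pump: 1.092 kW × 42 h = 45.864 kWh
sump pump: Runtime = 24 h × 9 = 216 h
sump pump: 0.48 kW × 216 h = 103.68 kWh
immersion water heater: 2.34 kW × 3 h = 7.02 kWh
Total energy = 156.564 kWh
Cost = 156.564 × $0.43 = $67.32

$67.32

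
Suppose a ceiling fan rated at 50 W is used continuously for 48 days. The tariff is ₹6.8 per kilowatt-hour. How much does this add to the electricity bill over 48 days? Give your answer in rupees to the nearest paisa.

₹391.68

Runtime = 24 h × 48 = 1152 h
Energy = 0.05 kW × 1152 h = 57.6 kWh
Cost = 57.6 kWh × ₹6.8/kWh = ₹391.68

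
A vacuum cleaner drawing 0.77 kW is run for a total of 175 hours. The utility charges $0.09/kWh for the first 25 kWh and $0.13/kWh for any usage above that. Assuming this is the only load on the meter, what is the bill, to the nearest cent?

$16.52

Energy = 0.77 kW × 175 h = 134.75 kWh
Tier 1 (0–25 kWh): 25 × $0.09 = $2.25
Above 25 kWh: 109.75 × $0.13 = $14.2675
Bill = $16.52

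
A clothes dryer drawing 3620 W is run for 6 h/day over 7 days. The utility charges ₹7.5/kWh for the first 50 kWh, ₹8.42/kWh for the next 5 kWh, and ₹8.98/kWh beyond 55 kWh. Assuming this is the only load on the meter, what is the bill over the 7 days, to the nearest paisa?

Runtime = 6 h/day × 7 days = 42 h
Energy = 3.62 kW × 42 h = 152.04 kWh
Tier 1 (0–50 kWh): 50 × ₹7.5 = ₹375
Tier 2 (50–55 kWh): 5 × ₹8.42 = ₹42.1
Above 55 kWh: 97.04 × ₹8.98 = ₹871.4192
Bill = ₹1288.52

₹1288.52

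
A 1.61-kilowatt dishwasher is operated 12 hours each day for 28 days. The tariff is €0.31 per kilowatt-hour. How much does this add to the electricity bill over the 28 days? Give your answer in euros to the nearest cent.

Runtime = 12 h/day × 28 days = 336 h
Energy = 1.61 kW × 336 h = 540.96 kWh
Cost = 540.96 kWh × €0.31/kWh = €167.70

€167.70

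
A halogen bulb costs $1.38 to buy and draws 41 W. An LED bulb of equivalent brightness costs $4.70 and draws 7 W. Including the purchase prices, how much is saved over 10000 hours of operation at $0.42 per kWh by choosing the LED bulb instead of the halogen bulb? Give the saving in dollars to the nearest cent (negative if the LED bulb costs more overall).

$139.48

halogen bulb: $1.38 + (41/1000) kW × 10000 h × $0.42 = $1.38 + $172.2 = $173.58
LED bulb: $4.70 + (7/1000) kW × 10000 h × $0.42 = $4.70 + $29.4 = $34.1
Saving = $173.58 − $34.1 = $139.48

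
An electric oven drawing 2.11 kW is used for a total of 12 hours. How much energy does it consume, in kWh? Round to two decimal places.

Energy = 2.11 kW × 12 h = 25.32 kWh

25.32 kWh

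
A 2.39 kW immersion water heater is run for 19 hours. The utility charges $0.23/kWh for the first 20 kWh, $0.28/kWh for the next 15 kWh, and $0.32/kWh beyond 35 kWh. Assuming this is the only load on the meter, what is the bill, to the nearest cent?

$12.13

Energy = 2.39 kW × 19 h = 45.41 kWh
Tier 1 (0–20 kWh): 20 × $0.23 = $4.6
Tier 2 (20–35 kWh): 15 × $0.28 = $4.2
Above 35 kWh: 10.41 × $0.32 = $3.3312
Bill = $12.13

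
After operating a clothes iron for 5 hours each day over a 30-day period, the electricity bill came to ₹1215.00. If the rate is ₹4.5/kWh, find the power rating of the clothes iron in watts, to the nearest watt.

Energy = ₹1215.00 ÷ ₹4.5/kWh = 270 kWh
Runtime = 5 h/day × 30 days = 150 h
Power = 270 kWh ÷ 150 h = 1.8 kW = 1800 W

1800 W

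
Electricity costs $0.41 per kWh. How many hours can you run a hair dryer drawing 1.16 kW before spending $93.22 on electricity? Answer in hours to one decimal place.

196.0 h

Energy available = $93.22 ÷ $0.41/kWh = 227.3659 kWh
Hours = 227.3659 kWh ÷ 1.16 kW = 196.0 h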